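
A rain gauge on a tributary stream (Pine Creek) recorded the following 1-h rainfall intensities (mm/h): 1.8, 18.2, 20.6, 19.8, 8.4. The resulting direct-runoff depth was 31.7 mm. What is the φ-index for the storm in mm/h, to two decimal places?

Only the 3 blocks with intensity above φ contribute runoff: 18.2, 20.6, 19.8 mm/h.
Σ(I−φ)·Δt = d  ⇒  (18.2+20.6+19.8 − 3φ)·1 = 31.7
φ = (58.60 − 31.7/1) / 3 = 8.97 mm/h.

φ ≈ 8.97 mm/h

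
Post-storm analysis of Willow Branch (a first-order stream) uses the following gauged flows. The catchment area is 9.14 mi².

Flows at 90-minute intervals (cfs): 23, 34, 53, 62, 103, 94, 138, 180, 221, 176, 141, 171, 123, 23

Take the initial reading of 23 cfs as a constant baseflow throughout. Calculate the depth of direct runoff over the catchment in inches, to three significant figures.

d ≈ 0.310 in

Direct runoff: 0.0, 11.0, 30.0, 39.0, 80.0, 71.0, 115.0, 157.0, 198.0, 153.0, 118.0, 148.0, 100.0, 0.0 cfs; ΣQ_DR = 1220 cfs.
V = ΣQ_DR · Δt = 1220 × 5400 s = 6.588 × 10^6 ft³.
Over A = 9.14 mi², depth = V / A = 0.310 in.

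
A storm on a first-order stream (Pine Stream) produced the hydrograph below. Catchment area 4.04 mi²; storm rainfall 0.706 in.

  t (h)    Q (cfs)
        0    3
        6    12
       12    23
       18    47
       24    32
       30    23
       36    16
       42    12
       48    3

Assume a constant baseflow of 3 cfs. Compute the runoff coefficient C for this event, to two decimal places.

C ≈ 0.47

ΣQ_DR = 144.0 cfs; V = ΣQ_DR·Δt = 3.110 × 10^6 ft³.
Runoff depth d = V / A = 0.3314 in.
C = d / P = 0.3314 / 0.706 = 0.47.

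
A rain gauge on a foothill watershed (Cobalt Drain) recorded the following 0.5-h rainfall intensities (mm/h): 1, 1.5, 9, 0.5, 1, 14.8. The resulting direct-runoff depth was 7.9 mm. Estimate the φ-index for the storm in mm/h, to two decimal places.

Only the 2 blocks with intensity above φ contribute runoff: 9, 14.8 mm/h.
Σ(I−φ)·Δt = d  ⇒  (9+14.8 − 2φ)·0.5 = 7.9
φ = (23.80 − 7.9/0.5) / 2 = 4.00 mm/h.

φ ≈ 4.00 mm/h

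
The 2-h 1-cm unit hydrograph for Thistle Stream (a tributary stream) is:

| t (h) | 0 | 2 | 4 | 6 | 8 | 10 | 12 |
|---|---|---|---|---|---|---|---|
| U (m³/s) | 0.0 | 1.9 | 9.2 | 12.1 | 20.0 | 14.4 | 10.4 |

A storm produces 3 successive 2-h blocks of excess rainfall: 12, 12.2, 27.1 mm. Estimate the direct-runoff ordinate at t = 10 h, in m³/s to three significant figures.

Q ≈ 74.5 m³/s

By discrete convolution, Q_j = Σ (P_i / 10 mm) · U_{j−i}.
At t = 10 h (j=5): Q = (12/10)·14.4 + (12.2/10)·20.0 + (27.1/10)·12.1 = 74.5 m³/s.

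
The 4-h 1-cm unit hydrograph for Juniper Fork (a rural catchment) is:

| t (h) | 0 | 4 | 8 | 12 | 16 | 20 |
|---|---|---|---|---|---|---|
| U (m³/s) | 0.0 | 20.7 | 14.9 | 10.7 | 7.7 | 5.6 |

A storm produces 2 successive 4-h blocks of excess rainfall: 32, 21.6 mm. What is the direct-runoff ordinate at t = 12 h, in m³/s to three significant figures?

By discrete convolution, Q_j = Σ (P_i / 10 mm) · U_{j−i}.
At t = 12 h (j=3): Q = (32/10)·10.7 + (21.6/10)·14.9 = 66.4 m³/s.

Q ≈ 66.4 m³/s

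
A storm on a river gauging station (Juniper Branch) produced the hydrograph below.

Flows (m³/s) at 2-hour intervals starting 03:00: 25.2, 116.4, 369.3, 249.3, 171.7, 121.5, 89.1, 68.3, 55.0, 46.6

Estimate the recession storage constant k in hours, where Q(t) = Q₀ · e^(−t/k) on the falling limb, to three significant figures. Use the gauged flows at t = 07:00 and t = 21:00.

k ≈ 6.76 h

On the falling limb, Q drops from 369.3 to 46.6 m³/s between t = 07:00 and t = 21:00 (Δt = 14 h).
k = −Δt / ln(Q₂/Q₁) = −14 / ln(46.6/369.3) = 6.76 h.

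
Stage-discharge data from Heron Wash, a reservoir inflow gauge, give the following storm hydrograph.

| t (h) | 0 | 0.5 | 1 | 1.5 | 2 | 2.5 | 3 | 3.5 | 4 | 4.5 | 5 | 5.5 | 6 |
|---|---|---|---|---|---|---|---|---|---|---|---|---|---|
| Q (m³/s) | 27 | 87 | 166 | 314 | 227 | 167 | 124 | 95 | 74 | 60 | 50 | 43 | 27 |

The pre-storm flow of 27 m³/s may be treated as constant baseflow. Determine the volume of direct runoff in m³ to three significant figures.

Direct-runoff ordinates (Q − Q_b): 0.0, 60.0, 139.0, 287.0, 200.0, 140.0, 97.0, 68.0, 47.0, 33.0, 23.0, 16.0, 0.0 m³/s.
ΣQ_DR = 1110 m³/s.
With Δt = 0.5 h = 1800 s, V = ΣQ_DR · Δt = 1110 × 1800 = 2.00 × 10^6 m³.

V ≈ 2.00 × 10^6 m³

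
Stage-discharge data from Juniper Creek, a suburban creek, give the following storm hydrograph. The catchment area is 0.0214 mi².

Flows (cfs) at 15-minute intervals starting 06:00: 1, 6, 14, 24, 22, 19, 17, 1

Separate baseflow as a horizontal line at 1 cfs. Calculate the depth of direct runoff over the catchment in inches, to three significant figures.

d ≈ 1.74 in

Direct runoff: 0.0, 5.0, 13.0, 23.0, 21.0, 18.0, 16.0, 0.0 cfs; ΣQ_DR = 96.00 cfs.
V = ΣQ_DR · Δt = 96.00 × 900 s = 86400 ft³.
Over A = 0.0214 mi², depth = V / A = 1.74 in.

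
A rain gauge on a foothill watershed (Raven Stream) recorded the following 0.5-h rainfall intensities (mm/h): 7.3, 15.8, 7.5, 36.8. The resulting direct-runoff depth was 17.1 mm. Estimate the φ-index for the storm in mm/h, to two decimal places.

φ ≈ 9.20 mm/h

Only the 2 blocks with intensity above φ contribute runoff: 15.8, 36.8 mm/h.
Σ(I−φ)·Δt = d  ⇒  (15.8+36.8 − 2φ)·0.5 = 17.1
φ = (52.60 − 17.1/0.5) / 2 = 9.20 mm/h.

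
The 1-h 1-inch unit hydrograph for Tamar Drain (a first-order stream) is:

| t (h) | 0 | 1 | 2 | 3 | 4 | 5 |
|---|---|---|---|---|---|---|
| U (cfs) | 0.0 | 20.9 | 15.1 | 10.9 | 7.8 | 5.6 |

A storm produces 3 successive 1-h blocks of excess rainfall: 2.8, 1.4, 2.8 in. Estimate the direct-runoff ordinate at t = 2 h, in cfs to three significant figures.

Q ≈ 71.5 cfs

By discrete convolution, Q_j = Σ (P_i / 1 in) · U_{j−i}.
At t = 2 h (j=2): Q = (2.8/1)·15.1 + (1.4/1)·20.9 + (2.8/1)·0.0 = 71.5 cfs.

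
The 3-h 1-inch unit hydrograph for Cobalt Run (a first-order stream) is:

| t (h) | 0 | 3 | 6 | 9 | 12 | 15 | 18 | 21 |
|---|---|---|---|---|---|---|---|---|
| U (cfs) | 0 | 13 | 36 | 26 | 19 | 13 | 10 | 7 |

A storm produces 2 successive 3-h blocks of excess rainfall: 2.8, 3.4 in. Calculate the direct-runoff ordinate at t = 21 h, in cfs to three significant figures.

By discrete convolution, Q_j = Σ (P_i / 1 in) · U_{j−i}.
At t = 21 h (j=7): Q = (2.8/1)·7 + (3.4/1)·10 = 53.6 cfs.

Q ≈ 53.6 cfs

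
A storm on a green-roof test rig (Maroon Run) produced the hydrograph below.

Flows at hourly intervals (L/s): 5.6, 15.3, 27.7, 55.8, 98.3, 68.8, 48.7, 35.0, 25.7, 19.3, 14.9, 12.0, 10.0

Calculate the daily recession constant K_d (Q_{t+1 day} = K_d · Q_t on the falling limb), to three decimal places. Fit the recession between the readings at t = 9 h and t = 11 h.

K_d ≈ 0.003

Between t = 9 h and t = 11 h the flow falls from 19.3 to 12.0 L/s over 2×1 h = 2 h.
Per-interval ratio K = (12.0/19.3)^(1/2) = 0.7885; K_d = K^(24/1) = 0.003.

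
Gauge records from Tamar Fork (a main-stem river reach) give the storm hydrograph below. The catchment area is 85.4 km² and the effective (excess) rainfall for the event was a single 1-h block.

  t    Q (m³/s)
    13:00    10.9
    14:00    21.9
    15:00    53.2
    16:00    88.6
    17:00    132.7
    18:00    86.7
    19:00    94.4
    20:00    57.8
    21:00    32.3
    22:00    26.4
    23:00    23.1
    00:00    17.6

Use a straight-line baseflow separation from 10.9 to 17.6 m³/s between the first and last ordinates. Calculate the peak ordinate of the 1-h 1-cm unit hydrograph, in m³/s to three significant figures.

Direct runoff: 0.00, 10.39, 41.08, 75.87, 119.36, 72.75, 79.85, 42.64, 16.53, 10.02, 6.11, 0.00 m³/s; ΣQ_DR = 474.6 m³/s, peak = 119.36 m³/s.
Runoff depth d = ΣQ_DR·Δt / A = 474.6 × 3600 / (85.4 km²) = 20.01 mm.
The 1-cm UH is the DRH scaled by (10 mm)/d, so U_p = 119.36 × 10/20.01 = 59.7 m³/s.

U_p ≈ 59.7 m³/s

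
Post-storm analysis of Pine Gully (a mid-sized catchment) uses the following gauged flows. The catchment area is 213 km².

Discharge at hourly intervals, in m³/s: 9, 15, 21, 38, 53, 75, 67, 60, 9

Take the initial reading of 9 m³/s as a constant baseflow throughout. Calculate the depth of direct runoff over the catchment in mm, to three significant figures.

d ≈ 4.50 mm

Direct runoff: 0.0, 6.0, 12.0, 29.0, 44.0, 66.0, 58.0, 51.0, 0.0 m³/s; ΣQ_DR = 266.0 m³/s.
V = ΣQ_DR · Δt = 266.0 × 3600 s = 9.576 × 10^5 m³.
Over A = 213 km², depth = V / A = 4.50 mm.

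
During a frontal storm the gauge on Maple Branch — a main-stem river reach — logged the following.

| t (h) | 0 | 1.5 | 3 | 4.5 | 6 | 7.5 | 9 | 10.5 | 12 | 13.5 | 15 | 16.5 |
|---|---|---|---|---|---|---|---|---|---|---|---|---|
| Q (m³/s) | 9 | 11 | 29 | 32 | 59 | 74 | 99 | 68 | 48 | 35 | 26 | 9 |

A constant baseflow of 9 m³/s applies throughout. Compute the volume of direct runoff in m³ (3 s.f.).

Direct-runoff ordinates (Q − Q_b): 0.0, 2.0, 20.0, 23.0, 50.0, 65.0, 90.0, 59.0, 39.0, 26.0, 17.0, 0.0 m³/s.
ΣQ_DR = 391.0 m³/s.
With Δt = 1.5 h = 5400 s, V = ΣQ_DR · Δt = 391.0 × 5400 = 2.11 × 10^6 m³.

V ≈ 2.11 × 10^6 m³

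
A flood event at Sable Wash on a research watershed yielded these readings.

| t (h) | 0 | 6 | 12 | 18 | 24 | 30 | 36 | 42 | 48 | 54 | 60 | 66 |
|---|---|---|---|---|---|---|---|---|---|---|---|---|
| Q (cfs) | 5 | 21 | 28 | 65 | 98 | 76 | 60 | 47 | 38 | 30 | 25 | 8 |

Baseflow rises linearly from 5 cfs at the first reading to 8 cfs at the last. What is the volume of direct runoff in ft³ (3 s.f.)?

V ≈ 9.14 × 10^6 ft³

Direct-runoff ordinates (Q − Q_b): 0.00, 15.73, 22.45, 59.18, 91.91, 69.64, 53.36, 40.09, 30.82, 22.55, 17.27, 0.00 cfs.
ΣQ_DR = 423.0 cfs.
With Δt = 6 h = 21600 s, V = ΣQ_DR · Δt = 423.0 × 21600 = 9.14 × 10^6 ft³.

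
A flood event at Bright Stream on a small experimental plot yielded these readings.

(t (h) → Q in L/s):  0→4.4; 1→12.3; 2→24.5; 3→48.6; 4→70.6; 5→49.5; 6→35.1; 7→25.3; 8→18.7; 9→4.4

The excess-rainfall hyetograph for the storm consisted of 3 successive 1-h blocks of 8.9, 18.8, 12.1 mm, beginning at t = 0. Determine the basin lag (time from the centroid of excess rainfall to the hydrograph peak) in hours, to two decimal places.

Centroid of excess rainfall: t_c = Σ P_i·t̄_i / ΣP_i = 1.5804 h (block centres at 0.5, 1.5, 2.5 h).
Hydrograph peak occurs at t = 4 h, so basin lag t_L = 4 − 1.5804 = 2.42 h.

t_L ≈ 2.42 h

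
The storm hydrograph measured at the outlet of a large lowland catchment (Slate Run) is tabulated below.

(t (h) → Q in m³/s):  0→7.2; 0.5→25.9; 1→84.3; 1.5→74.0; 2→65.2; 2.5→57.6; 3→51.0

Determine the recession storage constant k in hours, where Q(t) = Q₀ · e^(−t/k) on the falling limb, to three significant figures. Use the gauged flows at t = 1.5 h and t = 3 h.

k ≈ 4.03 h

On the falling limb, Q drops from 74.0 to 51.0 m³/s between t = 1.5 h and t = 3 h (Δt = 1.5 h).
k = −Δt / ln(Q₂/Q₁) = −1.5 / ln(51.0/74.0) = 4.03 h.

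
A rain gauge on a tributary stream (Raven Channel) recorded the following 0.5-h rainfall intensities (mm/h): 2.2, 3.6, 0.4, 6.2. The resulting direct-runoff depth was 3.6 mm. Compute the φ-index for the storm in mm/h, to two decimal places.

Only the 3 blocks with intensity above φ contribute runoff: 2.2, 3.6, 6.2 mm/h.
Σ(I−φ)·Δt = d  ⇒  (2.2+3.6+6.2 − 3φ)·0.5 = 3.6
φ = (12.00 − 3.6/0.5) / 3 = 1.60 mm/h.

φ ≈ 1.60 mm/h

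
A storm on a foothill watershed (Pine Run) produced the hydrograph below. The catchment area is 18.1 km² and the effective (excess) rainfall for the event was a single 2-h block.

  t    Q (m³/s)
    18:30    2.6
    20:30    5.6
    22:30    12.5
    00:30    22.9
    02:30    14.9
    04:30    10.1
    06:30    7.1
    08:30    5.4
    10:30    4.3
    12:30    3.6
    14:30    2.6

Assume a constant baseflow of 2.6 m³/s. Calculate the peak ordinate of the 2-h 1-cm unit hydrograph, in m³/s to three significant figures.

Direct runoff: 0.0, 3.0, 9.9, 20.3, 12.3, 7.5, 4.5, 2.8, 1.7, 1.0, 0.0 m³/s; ΣQ_DR = 63.00 m³/s, peak = 20.3 m³/s.
Runoff depth d = ΣQ_DR·Δt / A = 63.00 × 7200 / (18.1 km²) = 25.06 mm.
The 1-cm UH is the DRH scaled by (10 mm)/d, so U_p = 20.3 × 10/25.06 = 8.10 m³/s.

U_p ≈ 8.10 m³/s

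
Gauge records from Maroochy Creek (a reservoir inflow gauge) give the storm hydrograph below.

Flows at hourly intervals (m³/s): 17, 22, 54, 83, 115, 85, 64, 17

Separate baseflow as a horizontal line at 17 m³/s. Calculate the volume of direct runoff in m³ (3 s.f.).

V ≈ 1.16 × 10^6 m³

Direct-runoff ordinates (Q − Q_b): 0.0, 5.0, 37.0, 66.0, 98.0, 68.0, 47.0, 0.0 m³/s.
ΣQ_DR = 321.0 m³/s.
With Δt = 1 h = 3600 s, V = ΣQ_DR · Δt = 321.0 × 3600 = 1.16 × 10^6 m³.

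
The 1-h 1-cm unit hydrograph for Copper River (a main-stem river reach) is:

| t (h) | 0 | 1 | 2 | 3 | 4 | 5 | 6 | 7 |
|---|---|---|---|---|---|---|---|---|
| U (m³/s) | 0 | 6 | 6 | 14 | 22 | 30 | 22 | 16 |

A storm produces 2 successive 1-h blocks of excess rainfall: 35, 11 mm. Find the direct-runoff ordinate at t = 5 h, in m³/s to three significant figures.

By discrete convolution, Q_j = Σ (P_i / 10 mm) · U_{j−i}.
At t = 5 h (j=5): Q = (35/10)·30 + (11/10)·22 = 129 m³/s.

Q ≈ 129 m³/s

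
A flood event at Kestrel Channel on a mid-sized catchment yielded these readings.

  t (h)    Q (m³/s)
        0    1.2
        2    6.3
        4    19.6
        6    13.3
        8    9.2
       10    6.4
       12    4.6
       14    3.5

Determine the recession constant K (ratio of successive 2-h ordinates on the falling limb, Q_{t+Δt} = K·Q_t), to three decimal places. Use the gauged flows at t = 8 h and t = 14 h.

K ≈ 0.725

Using the recession-limb readings at t = 8 h and t = 14 h: Q falls from 9.2 to 3.5 m³/s over 3 intervals.
K = (Q₂/Q₁)^(1/3) = (3.5/9.2)^(1/3) = 0.725.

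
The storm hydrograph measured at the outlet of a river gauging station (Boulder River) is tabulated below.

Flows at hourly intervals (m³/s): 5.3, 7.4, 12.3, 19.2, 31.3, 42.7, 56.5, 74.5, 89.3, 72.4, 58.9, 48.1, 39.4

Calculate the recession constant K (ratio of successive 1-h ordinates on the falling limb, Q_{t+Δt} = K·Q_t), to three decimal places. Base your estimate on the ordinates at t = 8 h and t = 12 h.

K ≈ 0.815

Using the recession-limb readings at t = 8 h and t = 12 h: Q falls from 89.3 to 39.4 m³/s over 4 intervals.
K = (Q₂/Q₁)^(1/4) = (39.4/89.3)^(1/4) = 0.815.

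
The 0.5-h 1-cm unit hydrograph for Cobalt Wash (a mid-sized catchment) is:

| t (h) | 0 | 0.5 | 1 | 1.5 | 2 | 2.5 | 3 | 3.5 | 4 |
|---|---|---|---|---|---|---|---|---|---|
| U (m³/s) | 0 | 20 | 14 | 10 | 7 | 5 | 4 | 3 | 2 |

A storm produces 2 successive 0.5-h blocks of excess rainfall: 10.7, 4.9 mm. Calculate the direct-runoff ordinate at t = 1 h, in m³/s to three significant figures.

Q ≈ 24.8 m³/s

By discrete convolution, Q_j = Σ (P_i / 10 mm) · U_{j−i}.
At t = 1 h (j=2): Q = (10.7/10)·14 + (4.9/10)·20 = 24.8 m³/s.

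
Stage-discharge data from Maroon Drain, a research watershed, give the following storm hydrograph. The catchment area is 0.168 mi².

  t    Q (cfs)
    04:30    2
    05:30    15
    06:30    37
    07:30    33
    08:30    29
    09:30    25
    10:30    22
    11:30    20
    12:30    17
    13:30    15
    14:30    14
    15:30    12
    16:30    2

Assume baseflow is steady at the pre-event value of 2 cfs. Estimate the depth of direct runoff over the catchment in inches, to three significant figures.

Direct runoff: 0.0, 13.0, 35.0, 31.0, 27.0, 23.0, 20.0, 18.0, 15.0, 13.0, 12.0, 10.0, 0.0 cfs; ΣQ_DR = 217.0 cfs.
V = ΣQ_DR · Δt = 217.0 × 3600 s = 7.812 × 10^5 ft³.
Over A = 0.168 mi², depth = V / A = 2.00 in.

d ≈ 2.00 in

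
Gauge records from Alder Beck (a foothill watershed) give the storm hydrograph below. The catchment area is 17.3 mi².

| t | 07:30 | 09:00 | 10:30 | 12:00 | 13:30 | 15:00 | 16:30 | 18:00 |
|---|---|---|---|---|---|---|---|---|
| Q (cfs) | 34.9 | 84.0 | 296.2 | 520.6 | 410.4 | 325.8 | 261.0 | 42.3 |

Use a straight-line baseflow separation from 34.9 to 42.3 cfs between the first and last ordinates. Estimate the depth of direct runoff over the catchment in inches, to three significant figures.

Direct runoff: 0.00, 48.04, 259.19, 482.53, 371.27, 285.61, 219.76, 0.00 cfs; ΣQ_DR = 1666 cfs.
V = ΣQ_DR · Δt = 1666 × 5400 s = 8.999 × 10^6 ft³.
Over A = 17.3 mi², depth = V / A = 0.224 in.

d ≈ 0.224 in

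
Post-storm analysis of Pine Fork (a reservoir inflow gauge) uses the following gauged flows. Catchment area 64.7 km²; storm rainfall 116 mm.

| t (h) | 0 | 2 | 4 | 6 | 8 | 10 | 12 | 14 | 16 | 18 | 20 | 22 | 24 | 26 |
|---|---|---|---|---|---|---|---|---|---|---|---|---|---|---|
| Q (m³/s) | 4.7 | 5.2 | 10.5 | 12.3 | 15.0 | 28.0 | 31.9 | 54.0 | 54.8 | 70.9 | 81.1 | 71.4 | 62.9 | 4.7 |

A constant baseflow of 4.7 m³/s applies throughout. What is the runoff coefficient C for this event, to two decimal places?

C ≈ 0.42

ΣQ_DR = 441.6 m³/s; V = ΣQ_DR·Δt = 3.180 × 10^6 m³.
Runoff depth d = V / A = 49.14 mm.
C = d / P = 49.14 / 116 = 0.42.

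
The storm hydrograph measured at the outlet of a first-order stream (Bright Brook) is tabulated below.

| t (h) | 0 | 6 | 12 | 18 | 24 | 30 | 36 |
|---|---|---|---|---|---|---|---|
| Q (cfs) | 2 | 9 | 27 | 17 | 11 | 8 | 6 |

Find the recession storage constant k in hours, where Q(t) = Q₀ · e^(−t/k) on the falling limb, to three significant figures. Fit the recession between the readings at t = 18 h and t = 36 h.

On the falling limb, Q drops from 17 to 6 cfs between t = 18 h and t = 36 h (Δt = 18 h).
k = −Δt / ln(Q₂/Q₁) = −18 / ln(6/17) = 17.3 h.

k ≈ 17.3 h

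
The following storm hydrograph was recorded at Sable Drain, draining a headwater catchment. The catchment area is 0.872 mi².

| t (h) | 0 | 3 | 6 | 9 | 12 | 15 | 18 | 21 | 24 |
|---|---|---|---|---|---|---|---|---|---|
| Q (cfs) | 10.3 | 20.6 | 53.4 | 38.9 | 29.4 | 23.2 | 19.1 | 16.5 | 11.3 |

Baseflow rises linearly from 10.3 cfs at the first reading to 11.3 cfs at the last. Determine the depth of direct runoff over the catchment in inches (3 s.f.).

Direct runoff: 0.00, 10.18, 42.85, 28.23, 18.60, 12.28, 8.05, 5.33, 0.00 cfs; ΣQ_DR = 125.5 cfs.
V = ΣQ_DR · Δt = 125.5 × 10800 s = 1.355 × 10^6 ft³.
Over A = 0.872 mi², depth = V / A = 0.669 in.

d ≈ 0.669 in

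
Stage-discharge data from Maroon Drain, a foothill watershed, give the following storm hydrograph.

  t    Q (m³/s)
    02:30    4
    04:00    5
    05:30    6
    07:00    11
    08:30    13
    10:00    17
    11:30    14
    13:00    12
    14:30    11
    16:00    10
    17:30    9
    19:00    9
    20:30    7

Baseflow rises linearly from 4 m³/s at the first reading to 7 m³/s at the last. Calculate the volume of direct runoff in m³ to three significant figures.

V ≈ 3.05 × 10^5 m³

Direct-runoff ordinates (Q − Q_b): 0.00, 0.75, 1.50, 6.25, 8.00, 11.75, 8.50, 6.25, 5.00, 3.75, 2.50, 2.25, 0.00 m³/s.
ΣQ_DR = 56.50 m³/s.
With Δt = 1.5 h = 5400 s, V = ΣQ_DR · Δt = 56.50 × 5400 = 3.05 × 10^5 m³.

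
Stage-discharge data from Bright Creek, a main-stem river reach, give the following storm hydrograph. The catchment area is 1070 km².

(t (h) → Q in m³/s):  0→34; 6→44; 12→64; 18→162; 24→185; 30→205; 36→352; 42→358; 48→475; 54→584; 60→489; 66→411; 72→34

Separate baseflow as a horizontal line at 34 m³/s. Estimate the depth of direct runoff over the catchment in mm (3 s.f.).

Direct runoff: 0.0, 10.0, 30.0, 128.0, 151.0, 171.0, 318.0, 324.0, 441.0, 550.0, 455.0, 377.0, 0.0 m³/s; ΣQ_DR = 2955 m³/s.
V = ΣQ_DR · Δt = 2955 × 21600 s = 6.383 × 10^7 m³.
Over A = 1070 km², depth = V / A = 59.7 mm.

d ≈ 59.7 mm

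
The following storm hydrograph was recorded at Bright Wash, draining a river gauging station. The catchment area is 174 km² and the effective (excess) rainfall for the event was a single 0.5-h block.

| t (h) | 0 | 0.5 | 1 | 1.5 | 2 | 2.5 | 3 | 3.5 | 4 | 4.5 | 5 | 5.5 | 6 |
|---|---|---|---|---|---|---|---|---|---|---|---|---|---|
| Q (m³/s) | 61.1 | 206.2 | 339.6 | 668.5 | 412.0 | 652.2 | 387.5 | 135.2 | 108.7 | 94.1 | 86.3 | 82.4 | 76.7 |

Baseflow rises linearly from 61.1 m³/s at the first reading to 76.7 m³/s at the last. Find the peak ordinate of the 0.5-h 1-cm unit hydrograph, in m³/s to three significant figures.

Direct runoff: 0.00, 143.80, 275.90, 603.50, 345.70, 584.60, 318.60, 65.00, 37.20, 21.30, 12.20, 7.00, 0.00 m³/s; ΣQ_DR = 2415 m³/s, peak = 603.50 m³/s.
Runoff depth d = ΣQ_DR·Δt / A = 2415 × 1800 / (174 km²) = 24.98 mm.
The 1-cm UH is the DRH scaled by (10 mm)/d, so U_p = 603.50 × 10/24.98 = 242 m³/s.

U_p ≈ 242 m³/s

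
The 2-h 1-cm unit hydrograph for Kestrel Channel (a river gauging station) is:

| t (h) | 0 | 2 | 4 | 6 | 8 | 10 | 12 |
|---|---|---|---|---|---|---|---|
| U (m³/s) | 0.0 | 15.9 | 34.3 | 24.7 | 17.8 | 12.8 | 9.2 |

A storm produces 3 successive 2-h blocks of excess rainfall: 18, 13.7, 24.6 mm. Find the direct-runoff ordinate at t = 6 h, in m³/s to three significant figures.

Q ≈ 131 m³/s

By discrete convolution, Q_j = Σ (P_i / 10 mm) · U_{j−i}.
At t = 6 h (j=3): Q = (18/10)·24.7 + (13.7/10)·34.3 + (24.6/10)·15.9 = 131 m³/s.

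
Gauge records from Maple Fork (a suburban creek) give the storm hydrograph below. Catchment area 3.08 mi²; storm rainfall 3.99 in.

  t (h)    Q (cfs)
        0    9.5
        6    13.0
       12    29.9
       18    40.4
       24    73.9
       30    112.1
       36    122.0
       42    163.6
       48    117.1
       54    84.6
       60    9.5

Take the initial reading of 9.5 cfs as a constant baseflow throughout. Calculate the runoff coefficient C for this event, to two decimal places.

ΣQ_DR = 671.1 cfs; V = ΣQ_DR·Δt = 1.450 × 10^7 ft³.
Runoff depth d = V / A = 2.026 in.
C = d / P = 2.026 / 3.99 = 0.51.

C ≈ 0.51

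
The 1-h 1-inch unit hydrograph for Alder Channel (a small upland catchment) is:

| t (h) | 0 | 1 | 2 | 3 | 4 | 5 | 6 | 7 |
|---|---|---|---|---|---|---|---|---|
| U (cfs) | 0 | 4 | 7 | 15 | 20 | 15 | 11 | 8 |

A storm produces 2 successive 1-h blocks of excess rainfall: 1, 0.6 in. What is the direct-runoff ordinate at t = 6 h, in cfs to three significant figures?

By discrete convolution, Q_j = Σ (P_i / 1 in) · U_{j−i}.
At t = 6 h (j=6): Q = (1/1)·11 + (0.6/1)·15 = 20.0 cfs.

Q ≈ 20.0 cfs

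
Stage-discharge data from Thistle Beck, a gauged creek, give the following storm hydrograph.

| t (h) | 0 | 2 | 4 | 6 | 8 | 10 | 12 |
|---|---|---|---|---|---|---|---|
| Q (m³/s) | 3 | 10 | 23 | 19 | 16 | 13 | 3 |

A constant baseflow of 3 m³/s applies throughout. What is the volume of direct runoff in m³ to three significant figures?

Direct-runoff ordinates (Q − Q_b): 0.0, 7.0, 20.0, 16.0, 13.0, 10.0, 0.0 m³/s.
ΣQ_DR = 66.00 m³/s.
With Δt = 2 h = 7200 s, V = ΣQ_DR · Δt = 66.00 × 7200 = 4.75 × 10^5 m³.

V ≈ 4.75 × 10^5 m³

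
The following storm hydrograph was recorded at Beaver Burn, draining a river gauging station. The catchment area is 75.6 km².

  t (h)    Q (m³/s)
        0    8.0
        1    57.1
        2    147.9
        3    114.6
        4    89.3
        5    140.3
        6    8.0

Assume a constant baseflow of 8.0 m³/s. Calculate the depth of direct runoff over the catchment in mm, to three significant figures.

Direct runoff: 0.0, 49.1, 139.9, 106.6, 81.3, 132.3, 0.0 m³/s; ΣQ_DR = 509.2 m³/s.
V = ΣQ_DR · Δt = 509.2 × 3600 s = 1.833 × 10^6 m³.
Over A = 75.6 km², depth = V / A = 24.2 mm.

d ≈ 24.2 mm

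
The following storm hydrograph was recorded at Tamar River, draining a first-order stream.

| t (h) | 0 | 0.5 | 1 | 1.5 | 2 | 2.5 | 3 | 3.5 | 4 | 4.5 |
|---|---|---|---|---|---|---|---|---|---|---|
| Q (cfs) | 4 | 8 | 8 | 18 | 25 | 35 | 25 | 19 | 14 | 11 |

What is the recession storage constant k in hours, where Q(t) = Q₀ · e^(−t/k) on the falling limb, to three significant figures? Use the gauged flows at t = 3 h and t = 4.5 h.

k ≈ 1.83 h

On the falling limb, Q drops from 25 to 11 cfs between t = 3 h and t = 4.5 h (Δt = 1.5 h).
k = −Δt / ln(Q₂/Q₁) = −1.5 / ln(11/25) = 1.83 h.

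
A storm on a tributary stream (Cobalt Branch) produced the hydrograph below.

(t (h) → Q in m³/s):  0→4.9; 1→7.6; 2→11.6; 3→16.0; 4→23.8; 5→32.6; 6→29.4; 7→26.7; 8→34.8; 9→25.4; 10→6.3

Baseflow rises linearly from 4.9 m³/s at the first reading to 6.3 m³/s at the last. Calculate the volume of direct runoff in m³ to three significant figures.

Direct-runoff ordinates (Q − Q_b): 0.00, 2.56, 6.42, 10.68, 18.34, 27.00, 23.66, 20.82, 28.78, 19.24, 0.00 m³/s.
ΣQ_DR = 157.5 m³/s.
With Δt = 1 h = 3600 s, V = ΣQ_DR · Δt = 157.5 × 3600 = 5.67 × 10^5 m³.

V ≈ 5.67 × 10^5 m³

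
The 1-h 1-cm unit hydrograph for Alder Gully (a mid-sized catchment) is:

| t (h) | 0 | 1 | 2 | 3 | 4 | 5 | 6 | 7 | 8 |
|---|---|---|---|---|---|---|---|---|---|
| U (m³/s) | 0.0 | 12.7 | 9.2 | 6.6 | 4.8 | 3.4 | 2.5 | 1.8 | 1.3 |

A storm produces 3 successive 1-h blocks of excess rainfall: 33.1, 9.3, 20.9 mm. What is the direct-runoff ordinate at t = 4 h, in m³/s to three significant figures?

Q ≈ 41.3 m³/s

By discrete convolution, Q_j = Σ (P_i / 10 mm) · U_{j−i}.
At t = 4 h (j=4): Q = (33.1/10)·4.8 + (9.3/10)·6.6 + (20.9/10)·9.2 = 41.3 m³/s.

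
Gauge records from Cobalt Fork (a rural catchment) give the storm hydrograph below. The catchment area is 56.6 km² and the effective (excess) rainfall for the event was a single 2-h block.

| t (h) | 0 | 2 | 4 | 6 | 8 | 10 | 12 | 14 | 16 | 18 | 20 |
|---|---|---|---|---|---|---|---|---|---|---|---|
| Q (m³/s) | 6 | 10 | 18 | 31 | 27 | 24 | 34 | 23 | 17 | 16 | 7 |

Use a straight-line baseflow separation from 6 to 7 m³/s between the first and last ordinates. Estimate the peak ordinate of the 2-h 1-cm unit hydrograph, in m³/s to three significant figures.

Direct runoff: 0.00, 3.90, 11.80, 24.70, 20.60, 17.50, 27.40, 16.30, 10.20, 9.10, 0.00 m³/s; ΣQ_DR = 141.5 m³/s, peak = 27.40 m³/s.
Runoff depth d = ΣQ_DR·Δt / A = 141.5 × 7200 / (56.6 km²) = 18.00 mm.
The 1-cm UH is the DRH scaled by (10 mm)/d, so U_p = 27.40 × 10/18.00 = 15.2 m³/s.

U_p ≈ 15.2 m³/s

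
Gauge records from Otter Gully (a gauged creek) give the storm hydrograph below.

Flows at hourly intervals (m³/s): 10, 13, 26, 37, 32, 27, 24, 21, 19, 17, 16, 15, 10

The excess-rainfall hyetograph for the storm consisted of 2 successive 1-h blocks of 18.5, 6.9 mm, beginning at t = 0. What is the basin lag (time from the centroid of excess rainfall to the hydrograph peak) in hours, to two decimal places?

t_L ≈ 2.23 h

Centroid of excess rainfall: t_c = Σ P_i·t̄_i / ΣP_i = 0.7717 h (block centres at 0.5, 1.5 h).
Hydrograph peak occurs at t = 3 h, so basin lag t_L = 3 − 0.7717 = 2.23 h.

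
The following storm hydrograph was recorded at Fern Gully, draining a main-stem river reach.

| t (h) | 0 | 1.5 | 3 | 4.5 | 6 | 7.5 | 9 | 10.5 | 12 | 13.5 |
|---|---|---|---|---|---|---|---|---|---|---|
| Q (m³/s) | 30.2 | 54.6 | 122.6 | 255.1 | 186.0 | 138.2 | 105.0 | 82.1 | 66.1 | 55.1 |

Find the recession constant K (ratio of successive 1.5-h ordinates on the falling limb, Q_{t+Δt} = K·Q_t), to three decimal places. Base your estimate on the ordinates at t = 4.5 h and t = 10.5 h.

K ≈ 0.753

Using the recession-limb readings at t = 4.5 h and t = 10.5 h: Q falls from 255.1 to 82.1 m³/s over 4 intervals.
K = (Q₂/Q₁)^(1/4) = (82.1/255.1)^(1/4) = 0.753.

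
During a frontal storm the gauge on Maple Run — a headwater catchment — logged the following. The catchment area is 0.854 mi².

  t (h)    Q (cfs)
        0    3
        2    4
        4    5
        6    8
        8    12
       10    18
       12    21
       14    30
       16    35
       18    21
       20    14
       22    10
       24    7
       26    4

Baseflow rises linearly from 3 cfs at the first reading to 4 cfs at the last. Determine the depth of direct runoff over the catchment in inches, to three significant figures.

d ≈ 0.519 in

Direct runoff: 0.00, 0.92, 1.85, 4.77, 8.69, 14.62, 17.54, 26.46, 31.38, 17.31, 10.23, 6.15, 3.08, 0.00 cfs; ΣQ_DR = 143.0 cfs.
V = ΣQ_DR · Δt = 143.0 × 7200 s = 1.030 × 10^6 ft³.
Over A = 0.854 mi², depth = V / A = 0.519 in.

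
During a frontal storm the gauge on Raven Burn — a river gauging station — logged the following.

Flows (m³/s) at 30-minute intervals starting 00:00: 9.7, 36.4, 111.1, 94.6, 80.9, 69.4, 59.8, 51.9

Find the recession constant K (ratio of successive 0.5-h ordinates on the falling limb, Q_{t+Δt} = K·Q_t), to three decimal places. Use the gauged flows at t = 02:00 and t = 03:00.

K ≈ 0.860

Using the recession-limb readings at t = 02:00 and t = 03:00: Q falls from 80.9 to 59.8 m³/s over 2 intervals.
K = (Q₂/Q₁)^(1/2) = (59.8/80.9)^(1/2) = 0.860.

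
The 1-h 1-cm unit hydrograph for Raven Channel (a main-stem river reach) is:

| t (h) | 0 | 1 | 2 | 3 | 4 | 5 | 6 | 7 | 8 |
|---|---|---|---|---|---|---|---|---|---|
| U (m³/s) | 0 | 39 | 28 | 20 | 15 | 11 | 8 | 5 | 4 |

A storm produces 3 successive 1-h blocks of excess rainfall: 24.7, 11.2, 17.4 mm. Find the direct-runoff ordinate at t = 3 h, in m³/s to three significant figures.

By discrete convolution, Q_j = Σ (P_i / 10 mm) · U_{j−i}.
At t = 3 h (j=3): Q = (24.7/10)·20 + (11.2/10)·28 + (17.4/10)·39 = 149 m³/s.

Q ≈ 149 m³/s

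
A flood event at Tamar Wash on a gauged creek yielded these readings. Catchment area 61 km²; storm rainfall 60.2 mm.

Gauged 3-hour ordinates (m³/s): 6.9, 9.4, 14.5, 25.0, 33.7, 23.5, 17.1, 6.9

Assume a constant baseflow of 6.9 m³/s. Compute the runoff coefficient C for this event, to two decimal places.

ΣQ_DR = 81.80 m³/s; V = ΣQ_DR·Δt = 8.834 × 10^5 m³.
Runoff depth d = V / A = 14.48 mm.
C = d / P = 14.48 / 60.2 = 0.24.

C ≈ 0.24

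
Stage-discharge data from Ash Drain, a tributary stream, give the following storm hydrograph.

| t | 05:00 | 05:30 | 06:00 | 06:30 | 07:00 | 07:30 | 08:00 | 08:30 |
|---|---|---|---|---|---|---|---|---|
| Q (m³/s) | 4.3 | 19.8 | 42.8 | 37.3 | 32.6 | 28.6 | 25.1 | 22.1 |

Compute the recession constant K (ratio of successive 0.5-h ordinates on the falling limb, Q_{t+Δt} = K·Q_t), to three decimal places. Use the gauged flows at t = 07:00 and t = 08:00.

Using the recession-limb readings at t = 07:00 and t = 08:00: Q falls from 32.6 to 25.1 m³/s over 2 intervals.
K = (Q₂/Q₁)^(1/2) = (25.1/32.6)^(1/2) = 0.877.

K ≈ 0.877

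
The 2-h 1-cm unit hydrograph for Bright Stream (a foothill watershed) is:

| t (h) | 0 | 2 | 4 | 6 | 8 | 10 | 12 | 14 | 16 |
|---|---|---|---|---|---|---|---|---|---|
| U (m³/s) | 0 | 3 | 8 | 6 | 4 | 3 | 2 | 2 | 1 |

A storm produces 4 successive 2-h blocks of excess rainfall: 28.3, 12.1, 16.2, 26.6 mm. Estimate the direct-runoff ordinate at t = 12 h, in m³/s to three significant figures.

By discrete convolution, Q_j = Σ (P_i / 10 mm) · U_{j−i}.
At t = 12 h (j=6): Q = (28.3/10)·2 + (12.1/10)·3 + (16.2/10)·4 + (26.6/10)·6 = 31.7 m³/s.

Q ≈ 31.7 m³/s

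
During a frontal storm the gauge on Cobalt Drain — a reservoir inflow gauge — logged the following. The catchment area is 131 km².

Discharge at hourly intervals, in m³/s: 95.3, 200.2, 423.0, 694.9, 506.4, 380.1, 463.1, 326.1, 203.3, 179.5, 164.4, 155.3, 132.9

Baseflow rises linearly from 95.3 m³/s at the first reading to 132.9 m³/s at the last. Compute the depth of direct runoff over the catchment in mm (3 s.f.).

Direct runoff: 0.00, 101.77, 321.43, 590.20, 398.57, 269.13, 349.00, 208.87, 82.93, 56.00, 37.77, 25.53, 0.00 m³/s; ΣQ_DR = 2441 m³/s.
V = ΣQ_DR · Δt = 2441 × 3600 s = 8.788 × 10^6 m³.
Over A = 131 km², depth = V / A = 67.1 mm.

d ≈ 67.1 mm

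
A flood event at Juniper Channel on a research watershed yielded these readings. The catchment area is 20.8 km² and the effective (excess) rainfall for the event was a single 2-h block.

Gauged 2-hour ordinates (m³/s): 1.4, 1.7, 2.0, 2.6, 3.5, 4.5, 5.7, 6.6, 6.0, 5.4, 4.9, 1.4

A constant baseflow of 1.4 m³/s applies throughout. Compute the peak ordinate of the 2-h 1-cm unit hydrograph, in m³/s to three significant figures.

Direct runoff: 0.0, 0.3, 0.6, 1.2, 2.1, 3.1, 4.3, 5.2, 4.6, 4.0, 3.5, 0.0 m³/s; ΣQ_DR = 28.90 m³/s, peak = 5.2 m³/s.
Runoff depth d = ΣQ_DR·Δt / A = 28.90 × 7200 / (20.8 km²) = 10.00 mm.
The 1-cm UH is the DRH scaled by (10 mm)/d, so U_p = 5.2 × 10/10.00 = 5.20 m³/s.

U_p ≈ 5.20 m³/s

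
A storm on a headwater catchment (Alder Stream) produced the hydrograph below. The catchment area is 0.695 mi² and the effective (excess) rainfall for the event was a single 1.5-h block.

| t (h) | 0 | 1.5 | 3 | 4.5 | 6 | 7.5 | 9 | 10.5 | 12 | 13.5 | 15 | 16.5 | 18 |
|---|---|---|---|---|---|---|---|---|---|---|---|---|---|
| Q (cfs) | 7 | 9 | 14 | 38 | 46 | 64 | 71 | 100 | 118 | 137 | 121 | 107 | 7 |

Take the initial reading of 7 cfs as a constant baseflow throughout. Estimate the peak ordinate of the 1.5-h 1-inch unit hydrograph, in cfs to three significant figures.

U_p ≈ 52.0 cfs

Direct runoff: 0.0, 2.0, 7.0, 31.0, 39.0, 57.0, 64.0, 93.0, 111.0, 130.0, 114.0, 100.0, 0.0 cfs; ΣQ_DR = 748.0 cfs, peak = 130.0 cfs.
Runoff depth d = ΣQ_DR·Δt / A = 748.0 × 5400 / (0.695 mi²) = 2.502 in.
The 1-inch UH is the DRH scaled by (1 in)/d, so U_p = 130.0 × 1/2.502 = 52.0 cfs.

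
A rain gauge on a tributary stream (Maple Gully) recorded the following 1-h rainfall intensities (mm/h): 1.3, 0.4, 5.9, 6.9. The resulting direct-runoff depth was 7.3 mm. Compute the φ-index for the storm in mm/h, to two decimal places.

φ ≈ 2.75 mm/h

Only the 2 blocks with intensity above φ contribute runoff: 5.9, 6.9 mm/h.
Σ(I−φ)·Δt = d  ⇒  (5.9+6.9 − 2φ)·1 = 7.3
φ = (12.80 − 7.3/1) / 2 = 2.75 mm/h.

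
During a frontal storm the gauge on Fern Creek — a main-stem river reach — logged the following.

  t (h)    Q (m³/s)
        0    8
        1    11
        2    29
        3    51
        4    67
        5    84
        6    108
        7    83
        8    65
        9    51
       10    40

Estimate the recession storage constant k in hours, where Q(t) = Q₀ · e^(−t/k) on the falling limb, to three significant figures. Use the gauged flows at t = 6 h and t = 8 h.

k ≈ 3.94 h

On the falling limb, Q drops from 108 to 65 m³/s between t = 6 h and t = 8 h (Δt = 2 h).
k = −Δt / ln(Q₂/Q₁) = −2 / ln(65/108) = 3.94 h.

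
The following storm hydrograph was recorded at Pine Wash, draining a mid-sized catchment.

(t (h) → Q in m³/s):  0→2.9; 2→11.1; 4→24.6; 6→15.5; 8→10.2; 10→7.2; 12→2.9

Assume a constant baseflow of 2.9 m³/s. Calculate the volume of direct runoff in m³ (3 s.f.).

V ≈ 3.90 × 10^5 m³

Direct-runoff ordinates (Q − Q_b): 0.0, 8.2, 21.7, 12.6, 7.3, 4.3, 0.0 m³/s.
ΣQ_DR = 54.10 m³/s.
With Δt = 2 h = 7200 s, V = ΣQ_DR · Δt = 54.10 × 7200 = 3.90 × 10^5 m³.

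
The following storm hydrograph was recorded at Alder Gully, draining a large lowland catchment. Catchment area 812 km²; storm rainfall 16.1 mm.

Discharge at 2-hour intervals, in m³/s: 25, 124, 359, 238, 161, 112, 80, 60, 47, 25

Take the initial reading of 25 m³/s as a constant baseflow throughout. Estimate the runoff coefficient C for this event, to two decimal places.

ΣQ_DR = 981.0 m³/s; V = ΣQ_DR·Δt = 7.063 × 10^6 m³.
Runoff depth d = V / A = 8.699 mm.
C = d / P = 8.699 / 16.1 = 0.54.

C ≈ 0.54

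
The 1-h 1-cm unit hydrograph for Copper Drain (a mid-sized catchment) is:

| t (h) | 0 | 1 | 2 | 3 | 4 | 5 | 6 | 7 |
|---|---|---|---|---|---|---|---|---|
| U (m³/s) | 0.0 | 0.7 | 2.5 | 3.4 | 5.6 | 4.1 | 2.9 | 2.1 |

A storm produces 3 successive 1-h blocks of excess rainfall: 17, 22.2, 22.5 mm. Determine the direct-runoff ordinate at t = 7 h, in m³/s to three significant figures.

Q ≈ 19.2 m³/s

By discrete convolution, Q_j = Σ (P_i / 10 mm) · U_{j−i}.
At t = 7 h (j=7): Q = (17/10)·2.1 + (22.2/10)·2.9 + (22.5/10)·4.1 = 19.2 m³/s.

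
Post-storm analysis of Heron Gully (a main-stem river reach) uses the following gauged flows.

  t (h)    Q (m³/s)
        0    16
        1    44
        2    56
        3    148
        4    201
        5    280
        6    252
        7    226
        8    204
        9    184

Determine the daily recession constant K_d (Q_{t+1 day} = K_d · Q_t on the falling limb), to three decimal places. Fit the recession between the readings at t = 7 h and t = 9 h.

K_d ≈ 0.085

Between t = 7 h and t = 9 h the flow falls from 226 to 184 m³/s over 2×1 h = 2 h.
Per-interval ratio K = (184/226)^(1/2) = 0.9023; K_d = K^(24/1) = 0.085.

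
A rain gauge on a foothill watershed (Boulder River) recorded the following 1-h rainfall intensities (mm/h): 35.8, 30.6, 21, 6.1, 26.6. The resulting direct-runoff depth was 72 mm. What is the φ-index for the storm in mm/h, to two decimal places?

φ ≈ 10.50 mm/h

Only the 4 blocks with intensity above φ contribute runoff: 35.8, 30.6, 21, 26.6 mm/h.
Σ(I−φ)·Δt = d  ⇒  (35.8+30.6+21+26.6 − 4φ)·1 = 72
φ = (114.0 − 72/1) / 4 = 10.50 mm/h.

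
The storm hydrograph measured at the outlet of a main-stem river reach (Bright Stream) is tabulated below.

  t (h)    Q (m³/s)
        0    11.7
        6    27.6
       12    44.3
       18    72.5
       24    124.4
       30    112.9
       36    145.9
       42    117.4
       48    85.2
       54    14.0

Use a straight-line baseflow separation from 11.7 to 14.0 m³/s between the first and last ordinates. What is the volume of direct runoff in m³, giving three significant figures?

Direct-runoff ordinates (Q − Q_b): 0.00, 15.64, 32.09, 60.03, 111.68, 99.92, 132.67, 103.91, 71.46, 0.00 m³/s.
ΣQ_DR = 627.4 m³/s.
With Δt = 6 h = 21600 s, V = ΣQ_DR · Δt = 627.4 × 21600 = 1.36 × 10^7 m³.

V ≈ 1.36 × 10^7 m³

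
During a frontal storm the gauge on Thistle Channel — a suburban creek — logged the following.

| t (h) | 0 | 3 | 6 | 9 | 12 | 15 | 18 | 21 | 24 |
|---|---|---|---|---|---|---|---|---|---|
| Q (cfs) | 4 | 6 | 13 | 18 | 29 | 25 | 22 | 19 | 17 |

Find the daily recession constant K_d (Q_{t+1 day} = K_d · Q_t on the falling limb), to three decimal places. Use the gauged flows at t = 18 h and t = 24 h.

Between t = 18 h and t = 24 h the flow falls from 22 to 17 cfs over 2×3 h = 6 h.
Per-interval ratio K = (17/22)^(1/2) = 0.8790; K_d = K^(24/3) = 0.357.

K_d ≈ 0.357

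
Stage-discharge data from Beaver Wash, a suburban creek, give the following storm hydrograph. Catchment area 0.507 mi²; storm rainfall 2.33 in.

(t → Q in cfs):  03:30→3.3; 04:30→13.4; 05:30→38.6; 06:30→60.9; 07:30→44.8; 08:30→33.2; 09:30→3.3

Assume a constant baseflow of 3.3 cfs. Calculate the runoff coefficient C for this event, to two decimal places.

C ≈ 0.23

ΣQ_DR = 174.4 cfs; V = ΣQ_DR·Δt = 6.278 × 10^5 ft³.
Runoff depth d = V / A = 0.5330 in.
C = d / P = 0.5330 / 2.33 = 0.23.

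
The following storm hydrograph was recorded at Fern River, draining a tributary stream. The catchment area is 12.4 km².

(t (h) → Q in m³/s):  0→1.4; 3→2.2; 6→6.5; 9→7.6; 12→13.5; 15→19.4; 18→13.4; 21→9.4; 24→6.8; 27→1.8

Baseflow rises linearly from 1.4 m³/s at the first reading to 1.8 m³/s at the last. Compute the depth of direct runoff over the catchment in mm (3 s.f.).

d ≈ 57.5 mm

Direct runoff: 0.00, 0.76, 5.01, 6.07, 11.92, 17.78, 11.73, 7.69, 5.04, 0.00 m³/s; ΣQ_DR = 66.00 m³/s.
V = ΣQ_DR · Δt = 66.00 × 10800 s = 7.128 × 10^5 m³.
Over A = 12.4 km², depth = V / A = 57.5 mm.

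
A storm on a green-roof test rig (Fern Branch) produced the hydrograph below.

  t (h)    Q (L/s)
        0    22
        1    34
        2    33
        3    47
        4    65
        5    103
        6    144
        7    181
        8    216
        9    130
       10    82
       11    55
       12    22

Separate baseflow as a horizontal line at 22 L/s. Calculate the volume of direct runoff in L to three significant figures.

Direct-runoff ordinates (Q − Q_b): 0.0, 12.0, 11.0, 25.0, 43.0, 81.0, 122.0, 159.0, 194.0, 108.0, 60.0, 33.0, 0.0 L/s.
ΣQ_DR = 848.0 L/s.
With Δt = 1 h = 3600 s, V = ΣQ_DR · Δt = 848.0 × 3600 = 3.05 × 10^6 L.

V ≈ 3.05 × 10^6 L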